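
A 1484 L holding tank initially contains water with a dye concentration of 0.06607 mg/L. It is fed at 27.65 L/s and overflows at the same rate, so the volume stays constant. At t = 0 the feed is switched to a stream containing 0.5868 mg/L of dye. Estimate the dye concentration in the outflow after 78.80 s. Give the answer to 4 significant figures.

0.4669 mg/L

Unsteady species balance (constant V, well mixed): V dC/dt = Q(C_in − C).
Time constant τ = V/Q = 1484/27.65 = 53.6709 s.
Solution: C(t) = C_in + (C₀ − C_in) e^(−t/τ).
C(78.80) = 0.5868 + (0.06607 − 0.5868)·e^(−78.80/53.6709) = 0.5868 + (-0.520730)·0.230338 = 0.466856 mg/L.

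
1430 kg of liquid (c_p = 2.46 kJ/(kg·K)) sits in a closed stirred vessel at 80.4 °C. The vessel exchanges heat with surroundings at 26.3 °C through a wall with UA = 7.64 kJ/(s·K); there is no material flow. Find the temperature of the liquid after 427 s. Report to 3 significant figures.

47.7 °C

M c_p dT/dt = −UA(T − T_amb).
dT/dt = (T_ss − T)/τ with T_ss = T_amb = 26.300 °C, τ = M c_p/UA = 1430·2.46/7.64 = 460.45 s.
Integrating: T(t) = T_ss + (T₀ − T_ss) e^(−t/τ).
T(427) = 26.300 + (54.100)·0.39560 = 47.702 °C.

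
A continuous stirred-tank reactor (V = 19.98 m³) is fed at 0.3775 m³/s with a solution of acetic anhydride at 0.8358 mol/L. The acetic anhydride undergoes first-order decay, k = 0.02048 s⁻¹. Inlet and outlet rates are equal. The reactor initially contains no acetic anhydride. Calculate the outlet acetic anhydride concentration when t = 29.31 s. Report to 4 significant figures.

0.2746 mol/L

Species balance: V dC/dt = Q C_in − Q C − k V C.
This is linear with rate a = Q/V + k = 0.0393739 s⁻¹.
C_ss = Q C_in/(Q + kV) = 0.401066 mol/L; C(t) = C_ss + (C₀ − C_ss) e^(−a t).
C(29.31) = 0.401066 + (-0.401066)·e^(−0.0393739·29.31) = 0.401066 + (-0.401066)·0.315357 = 0.274587 mol/L.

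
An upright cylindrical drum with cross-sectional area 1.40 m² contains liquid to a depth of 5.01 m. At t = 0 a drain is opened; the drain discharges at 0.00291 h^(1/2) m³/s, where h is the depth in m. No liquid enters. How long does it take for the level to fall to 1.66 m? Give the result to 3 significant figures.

With no inflow, A dh/dt = −0.00291 √h.
∫ h^(−1/2) dh = −(0.00291/A) ∫ dt, giving 2√h = 2√h₀ − (0.00291/A) t.
t = 2A(√h₀ − √h)/0.00291 = 2·1.40·(√5.01 − √1.66)/0.00291
  = 2.8000 × (2.2383 − 1.2884) / 0.00291 = 913.99 s.

914 s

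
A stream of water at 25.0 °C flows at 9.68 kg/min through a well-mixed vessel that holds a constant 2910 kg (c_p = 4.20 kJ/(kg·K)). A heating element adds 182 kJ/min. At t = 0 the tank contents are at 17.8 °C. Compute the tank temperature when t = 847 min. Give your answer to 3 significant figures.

28.8 °C

Energy balance: M c_p dT/dt = ṁ c_p (T_in − T) + 182.
τ = M/ṁ = 300.62 min; T_ss = T_in + Q̇/(ṁ c_p) = 25.0 + 182/(9.68·4.20) = 29.477 °C.
T approaches T_ss exponentially: T(t) = T_ss + (T₀ − T_ss) e^(−t/τ).
T(847) = 29.477 + (-11.677)·e^(−847/300.62) = 29.477 + (-11.677)·0.059754 = 28.779 °C.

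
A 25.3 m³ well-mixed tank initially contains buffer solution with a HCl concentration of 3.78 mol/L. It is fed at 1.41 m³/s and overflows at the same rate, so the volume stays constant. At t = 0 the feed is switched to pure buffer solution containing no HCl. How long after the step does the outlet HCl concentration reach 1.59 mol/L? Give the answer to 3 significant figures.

15.5 s

Transient balance on the dissolved component: V dC/dt = Q(C_in − C), so τ = V/Q = 17.943 s.
C(t) = C_in + (C₀ − C_in) e^(−t/τ). Set C = 1.59 and solve for t:
e^(−t/τ) = (C − C_in)/(C₀ − C_in) = (1.59 − 0)/(3.78 − 0) = 0.42063
t = −τ ln(…) = 17.943 × 0.86599 = 15.539 s.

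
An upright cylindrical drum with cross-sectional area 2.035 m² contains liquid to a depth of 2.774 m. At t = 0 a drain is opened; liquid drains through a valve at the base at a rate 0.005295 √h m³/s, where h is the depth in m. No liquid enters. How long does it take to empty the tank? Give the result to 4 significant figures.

With no inflow, A dh/dt = −0.005295 √h.
This is separable: 2 d(√h)/dt = −0.005295/A, so √h = √h₀ − (0.005295/(2A)) t.
Set h = 0: 2√h₀ = (0.005295/A) t_empty ⇒ t_empty = 2A√h₀/0.005295.
t_empty = 2·2.035·√2.774/0.005295 = 4.07000·1.66553/0.005295 = 1280.21 s.

1280 s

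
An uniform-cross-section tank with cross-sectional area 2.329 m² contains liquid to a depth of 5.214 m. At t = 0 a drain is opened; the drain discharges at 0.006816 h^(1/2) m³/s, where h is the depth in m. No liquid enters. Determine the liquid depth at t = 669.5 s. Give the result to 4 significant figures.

1.700 m

A dh/dt = −Q_out = −0.006816 √h.
Separate and integrate: 2(√h − √h₀) = −(0.006816/A) t.
√h = √5.214 − 0.006816·669.5/(2·2.329) = 2.28342 − 0.979672 = 1.30375.
h = 1.30375² = 1.69976 m.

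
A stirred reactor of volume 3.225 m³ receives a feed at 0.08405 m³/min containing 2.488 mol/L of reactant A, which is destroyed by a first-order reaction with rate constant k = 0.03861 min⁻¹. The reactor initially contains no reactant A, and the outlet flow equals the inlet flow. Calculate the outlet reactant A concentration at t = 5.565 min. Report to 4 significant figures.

V dC/dt = Q(C_in − C) − k V C.
dC/dt = (Q/V) C_in − (Q/V + k) C; effective rate a = Q/V + k = 0.0260620 + 0.03861 = 0.0646720 min⁻¹.
C_ss = Q C_in/(Q + kV) = 1.00263 mol/L; C(t) = C_ss + (C₀ − C_ss) e^(−a t).
C(5.565) = 1.00263 + (-1.00263)·e^(−0.0646720·5.565) = 1.00263 + (-1.00263)·0.697746 = 0.303050 mol/L.

0.3030 mol/L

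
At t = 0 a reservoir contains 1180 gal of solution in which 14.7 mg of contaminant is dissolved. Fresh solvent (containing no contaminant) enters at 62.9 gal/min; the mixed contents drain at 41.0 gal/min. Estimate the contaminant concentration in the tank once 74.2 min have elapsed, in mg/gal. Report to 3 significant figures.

Total volume: dV/dt = Q_in − Q_out = 21.900 gal/min, so V(t) = 1180 + 21.900 t and V(74.2) = 2805.0 gal.
Species balance (pure solvent in): dm/dt = −Q_out · m/V(t).
Separate: dm/m = −Q_out dt/V(t) ⇒ ln(m/m₀) = −(Q_out/(Q_in−Q_out)) ln(V/V₀).
m = m₀ (V₀/V)^(Q_out/(Q_in−Q_out)) = 14.7 × (1180/2805.0)^(1.8721) = 2.9060 mg.
C = m/V = 2.9060/2805.0 = 0.0010360 mg/gal.

0.00104 mg/gal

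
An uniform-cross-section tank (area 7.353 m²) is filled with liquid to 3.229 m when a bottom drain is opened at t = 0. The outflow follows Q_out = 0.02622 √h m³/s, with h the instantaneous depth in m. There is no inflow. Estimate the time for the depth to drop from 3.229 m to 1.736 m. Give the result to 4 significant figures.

268.9 s

A dh/dt = −Q_out = −0.02622 √h.
This is separable: 2 d(√h)/dt = −0.02622/A, so √h = √h₀ − (0.02622/(2A)) t.
t = 2A(√h₀ − √h)/0.02622 = 2·7.353·(√3.229 − √1.736)/0.02622
  = 14.7060 × (1.79694 − 1.31757) / 0.02622 = 268.863 s.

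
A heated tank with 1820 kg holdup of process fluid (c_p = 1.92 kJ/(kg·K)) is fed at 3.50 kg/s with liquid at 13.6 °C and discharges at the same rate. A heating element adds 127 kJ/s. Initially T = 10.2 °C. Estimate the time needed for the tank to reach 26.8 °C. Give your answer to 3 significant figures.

Unsteady energy balance on the tank contents: M c_p dT/dt = ṁ c_p (T_in − T) + 127.
τ = M/ṁ = 520.00 s; T_ss = T_in + Q̇/(ṁ c_p) = 32.499 °C.
T(t) = T_ss + (T₀ − T_ss) e^(−t/τ). Set T = 26.8:
e^(−t/τ) = (26.8 − 32.499)/(10.2 − 32.499) = 0.25557
t = −520.00 · ln(0.25557) = 709.42 s.

709 s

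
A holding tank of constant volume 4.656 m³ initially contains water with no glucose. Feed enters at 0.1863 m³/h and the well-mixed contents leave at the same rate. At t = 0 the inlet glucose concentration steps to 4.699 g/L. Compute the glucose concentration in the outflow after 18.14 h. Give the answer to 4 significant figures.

2.425 g/L

Unsteady species balance (constant V, well mixed): V dC/dt = Q(C_in − C).
Rewrite as dC/dt + C/τ = C_in/τ, τ = V/Q = 24.9919 h.
Solution: C(t) = C_in + (C₀ − C_in) e^(−t/τ).
C(18.14) = 4.699 + (0 − 4.699)·e^(−18.14/24.9919) = 4.699 + (-4.69900)·0.483921 = 2.42506 g/L.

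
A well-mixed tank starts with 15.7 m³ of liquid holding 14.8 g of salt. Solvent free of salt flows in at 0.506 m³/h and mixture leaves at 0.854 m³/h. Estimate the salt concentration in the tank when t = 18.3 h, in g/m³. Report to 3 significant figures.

0.442 g/m³

Let m(t) be the amount of salt. Volume: V(t) = V₀ + (Q_in − Q_out) t = 15.7 − 0.34800 t; V(18.3) = 9.3316 m³.
No salt enters, so dm/dt = −Q_out · (m/V).
Separate: dm/m = −Q_out dt/V(t) ⇒ ln(m/m₀) = −(Q_out/(Q_in−Q_out)) ln(V/V₀).
m = m₀ (V₀/V)^(Q_out/(Q_in−Q_out)) = 14.8 × (15.7/9.3316)^(-2.4540) = 4.1285 g.
C = m/V = 4.1285/9.3316 = 0.44242 g/m³.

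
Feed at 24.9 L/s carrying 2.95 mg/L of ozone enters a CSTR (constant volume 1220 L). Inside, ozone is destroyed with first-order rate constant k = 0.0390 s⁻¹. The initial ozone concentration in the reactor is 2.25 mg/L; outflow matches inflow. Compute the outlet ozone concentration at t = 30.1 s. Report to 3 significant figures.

1.22 mg/L

Accumulation = in − out − consumed: V dC/dt = Q C_in − Q C − k V C.
This is linear with rate a = Q/V + k = 0.059410 s⁻¹.
C_ss = Q C_in/(Q + kV) = 1.0135 mg/L; C(t) = C_ss + (C₀ − C_ss) e^(−a t).
C(30.1) = 1.0135 + (1.2365)·e^(−0.059410·30.1) = 1.0135 + (1.2365)·0.16725 = 1.2203 mg/L.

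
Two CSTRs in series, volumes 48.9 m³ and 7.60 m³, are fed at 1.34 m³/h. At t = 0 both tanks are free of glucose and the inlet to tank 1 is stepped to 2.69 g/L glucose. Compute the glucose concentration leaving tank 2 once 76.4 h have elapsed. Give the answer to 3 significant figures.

Each tank obeys Vᵢ dCᵢ/dt = Q(Cᵢ₋₁ − Cᵢ), so τᵢ = Vᵢ/Q.
τ₁ = 48.9/1.34 = 36.493 h; τ₂ = 7.60/1.34 = 5.6716 h.
Solving the cascade with C₁(0)=C₂(0)=0 gives C₂(t) = C_in[1 − (τ₁ e^(−t/τ₁) − τ₂ e^(−t/τ₂))/(τ₁ − τ₂)].
At t = 76.4: e^(−t/τ₁) = 0.12325, e^(−t/τ₂) = 1.4120e-06.
C₂ = 2.69·[1 − (36.493·0.12325 − 5.6716·1.4120e-06)/(30.821)] = 2.69·0.85408 = 2.2975 g/L.

2.30 g/L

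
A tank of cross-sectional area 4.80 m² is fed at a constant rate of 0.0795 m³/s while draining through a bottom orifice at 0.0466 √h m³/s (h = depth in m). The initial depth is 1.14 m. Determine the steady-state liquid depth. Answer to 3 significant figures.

A dh/dt = Q_in − 0.0466 √h. Steady state requires inflow = outflow:
Q_in = 0.0466 √h_ss ⇒ √h_ss = 0.0795/0.0466 = 1.7060.
h_ss = 1.7060² = 2.9105 m. (Since h₀ = 1.14 m < h_ss, the level will rise toward this value.)

2.91 m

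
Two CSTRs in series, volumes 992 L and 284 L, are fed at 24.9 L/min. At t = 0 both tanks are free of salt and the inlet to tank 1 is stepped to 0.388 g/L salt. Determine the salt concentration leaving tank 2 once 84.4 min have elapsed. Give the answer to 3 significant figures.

0.323 g/L

Each tank obeys Vᵢ dCᵢ/dt = Q(Cᵢ₋₁ − Cᵢ), so τᵢ = Vᵢ/Q.
τ₁ = 992/24.9 = 39.839 min; τ₂ = 284/24.9 = 11.406 min.
Tank 1: C₁ = C_in(1 − e^(−t/τ₁)). Tank 2 (τ₁ ≠ τ₂): C₂ = C_in[1 − (τ₁ e^(−t/τ₁) − τ₂ e^(−t/τ₂))/(τ₁ − τ₂)].
At t = 84.4: e^(−t/τ₁) = 0.12021, e^(−t/τ₂) = 0.00061134.
C₂ = 0.388·[1 − (39.839·0.12021 − 11.406·0.00061134)/(28.434)] = 0.388·0.83181 = 0.32274 g/L.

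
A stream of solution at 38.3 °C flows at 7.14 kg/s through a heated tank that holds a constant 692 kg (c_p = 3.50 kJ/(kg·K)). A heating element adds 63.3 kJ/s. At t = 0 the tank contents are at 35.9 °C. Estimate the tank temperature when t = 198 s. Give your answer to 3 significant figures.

40.2 °C

First-law balance (no shaft work): M c_p dT/dt = ṁ c_p (T_in − T) + 63.3.
τ = M/ṁ = 96.919 s; T_ss = T_in + Q̇/(ṁ c_p) = 38.3 + 63.3/(7.14·3.50) = 40.833 °C.
Integrating: T(t) = T_ss + (T₀ − T_ss) e^(−t/τ).
T(198) = 40.833 + (-4.9330)·e^(−198/96.919) = 40.833 + (-4.9330)·0.12965 = 40.193 °C.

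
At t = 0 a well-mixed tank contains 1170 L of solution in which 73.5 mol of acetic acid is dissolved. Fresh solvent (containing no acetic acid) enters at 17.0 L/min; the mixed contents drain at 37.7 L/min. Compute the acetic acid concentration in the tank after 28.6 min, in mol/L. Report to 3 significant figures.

0.0352 mol/L

Let m(t) be the amount of acetic acid. Volume: V(t) = V₀ + (Q_in − Q_out) t = 1170 − 20.700 t; V(28.6) = 577.98 L.
Species balance (pure solvent in): dm/dt = −Q_out · m/V(t).
dm/m = −Q_out dt/(V₀ − 20.700 t); integrating gives ln(m/m₀) = −(Q_out/(Q_in−Q_out)) ln(V/V₀).
m = m₀ (V₀/V)^(Q_out/(Q_in−Q_out)) = 73.5 × (1170/577.98)^(-1.8213) = 20.346 mol.
C = m/V = 20.346/577.98 = 0.035202 mol/L.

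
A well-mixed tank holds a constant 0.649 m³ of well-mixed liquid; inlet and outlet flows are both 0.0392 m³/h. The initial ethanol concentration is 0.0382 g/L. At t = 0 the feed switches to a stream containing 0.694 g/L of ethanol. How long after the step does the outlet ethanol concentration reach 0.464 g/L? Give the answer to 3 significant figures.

17.3 h

Mass balance on the solute (V constant): V dC/dt = Q(C_in − C), so τ = V/Q = 16.556 h.
C(t) = C_in + (C₀ − C_in) e^(−t/τ). Set C = 0.464 and solve for t:
e^(−t/τ) = (C − C_in)/(C₀ − C_in) = (0.464 − 0.694)/(0.0382 − 0.694) = 0.35072
t = −τ ln(…) = 16.556 × 1.0478 = 17.347 h.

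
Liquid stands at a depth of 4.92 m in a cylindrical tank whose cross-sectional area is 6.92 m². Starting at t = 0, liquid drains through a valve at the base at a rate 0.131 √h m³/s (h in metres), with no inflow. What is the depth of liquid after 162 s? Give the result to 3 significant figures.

0.469 m

A dh/dt = −Q_out = −0.131 √h.
∫ h^(−1/2) dh = −(0.131/A) ∫ dt, giving 2√h = 2√h₀ − (0.131/A) t.
√h = √4.92 − 0.131·162/(2·6.92) = 2.2181 − 1.5334 = 0.68473.
h = 0.68473² = 0.46885 m.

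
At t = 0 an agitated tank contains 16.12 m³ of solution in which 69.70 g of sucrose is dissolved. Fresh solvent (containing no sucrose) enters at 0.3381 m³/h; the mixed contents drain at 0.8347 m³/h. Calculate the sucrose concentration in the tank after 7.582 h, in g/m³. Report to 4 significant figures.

Total volume: dV/dt = Q_in − Q_out = -0.496600 m³/h, so V(t) = 16.12 − 0.496600 t and V(7.582) = 12.3548 m³.
Species balance (pure solvent in): dm/dt = −Q_out · m/V(t).
Separate: dm/m = −Q_out dt/V(t) ⇒ ln(m/m₀) = −(Q_out/(Q_in−Q_out)) ln(V/V₀).
m = m₀ (V₀/V)^(Q_out/(Q_in−Q_out)) = 69.70 × (16.12/12.3548)^(-1.68083) = 44.5704 g.
C = m/V = 44.5704/12.3548 = 3.60754 g/m³.

3.608 g/m³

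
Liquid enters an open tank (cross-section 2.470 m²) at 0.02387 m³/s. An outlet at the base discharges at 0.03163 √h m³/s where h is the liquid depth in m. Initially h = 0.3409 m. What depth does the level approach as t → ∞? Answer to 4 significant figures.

A dh/dt = Q_in − 0.03163 √h. Steady state requires inflow = outflow:
Q_in = 0.03163 √h_ss ⇒ √h_ss = 0.02387/0.03163 = 0.754663.
h_ss = 0.754663² = 0.569517 m. (Since h₀ = 0.3409 m < h_ss, the level will rise toward this value.)

0.5695 m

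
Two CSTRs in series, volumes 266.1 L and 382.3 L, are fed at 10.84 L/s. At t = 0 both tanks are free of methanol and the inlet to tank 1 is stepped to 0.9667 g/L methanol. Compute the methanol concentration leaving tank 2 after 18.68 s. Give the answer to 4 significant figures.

0.1283 g/L

Time constants: τᵢ = Vᵢ/Q for each well-mixed tank.
τ₁ = 266.1/10.84 = 24.5480 s; τ₂ = 382.3/10.84 = 35.2675 s.
Tank 1: C₁ = C_in(1 − e^(−t/τ₁)). Tank 2 (τ₁ ≠ τ₂): C₂ = C_in[1 − (τ₁ e^(−t/τ₁) − τ₂ e^(−t/τ₂))/(τ₁ − τ₂)].
At t = 18.68: e^(−t/τ₁) = 0.467218, e^(−t/τ₂) = 0.588802.
C₂ = 0.9667·[1 − (24.5480·0.467218 − 35.2675·0.588802)/(-10.7196)] = 0.9667·0.132770 = 0.128348 g/L.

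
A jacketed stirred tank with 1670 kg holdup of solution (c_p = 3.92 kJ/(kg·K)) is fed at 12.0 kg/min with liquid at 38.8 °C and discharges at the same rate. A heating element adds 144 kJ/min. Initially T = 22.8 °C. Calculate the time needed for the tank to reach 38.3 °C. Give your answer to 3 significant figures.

Unsteady energy balance on the tank contents: M c_p dT/dt = ṁ c_p (T_in − T) + 144.
τ = M/ṁ = 139.17 min; T_ss = T_in + Q̇/(ṁ c_p) = 41.861 °C.
T(t) = T_ss + (T₀ − T_ss) e^(−t/τ). Set T = 38.3:
e^(−t/τ) = (38.3 − 41.861)/(22.8 − 41.861) = 0.18683
t = −139.17 · ln(0.18683) = 233.46 min.

233 min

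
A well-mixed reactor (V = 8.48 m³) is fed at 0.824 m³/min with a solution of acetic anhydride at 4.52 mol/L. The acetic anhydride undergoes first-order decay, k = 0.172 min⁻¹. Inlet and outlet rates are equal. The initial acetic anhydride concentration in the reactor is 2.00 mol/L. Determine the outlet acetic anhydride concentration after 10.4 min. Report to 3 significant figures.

1.65 mol/L

V dC/dt = Q(C_in − C) − k V C.
This is linear with rate a = Q/V + k = 0.26917 min⁻¹.
C_ss = Q C_in/(Q + kV) = 1.6317 mol/L; C(t) = C_ss + (C₀ − C_ss) e^(−a t).
C(10.4) = 1.6317 + (0.36829)·e^(−0.26917·10.4) = 1.6317 + (0.36829)·0.060849 = 1.6541 mol/L.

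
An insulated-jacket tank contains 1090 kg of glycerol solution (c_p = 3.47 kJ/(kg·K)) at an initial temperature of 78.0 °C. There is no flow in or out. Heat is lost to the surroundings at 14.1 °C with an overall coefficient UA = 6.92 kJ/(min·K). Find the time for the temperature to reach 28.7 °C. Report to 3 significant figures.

Lumped-capacitance energy balance: M c_p dT/dt = UA(T_amb − T).
τ = M c_p/UA = 546.58 min; T_ss = T_amb = 14.100 °C.
T(t) = T_ss + (T₀ − T_ss)e^(−t/τ); set T = 28.7:
t = −τ ln[(T − T_ss)/(T₀ − T_ss)] = −546.58 · ln(0.22848) = 806.91 min.

807 min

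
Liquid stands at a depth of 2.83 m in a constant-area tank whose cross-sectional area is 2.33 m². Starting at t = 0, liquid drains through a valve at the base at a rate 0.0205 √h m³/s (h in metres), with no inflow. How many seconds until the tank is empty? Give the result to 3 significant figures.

382 s

Accumulation of liquid (constant cross-section A): A dh/dt = −0.0205 √h.
This is separable: 2 d(√h)/dt = −0.0205/A, so √h = √h₀ − (0.0205/(2A)) t.
Tank is empty when √h = 0: t_empty = 2A√h₀/0.0205.
t_empty = 2·2.33·√2.83/0.0205 = 4.6600·1.6823/0.0205 = 382.41 s.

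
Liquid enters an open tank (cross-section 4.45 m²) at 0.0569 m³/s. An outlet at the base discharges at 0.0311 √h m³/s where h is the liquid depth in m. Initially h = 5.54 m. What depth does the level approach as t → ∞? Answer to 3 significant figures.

3.35 m

Level balance: A dh/dt = 0.0569 − 0.0311 √h. Setting dh/dt = 0:
Q_in = 0.0311 √h_ss ⇒ √h_ss = 0.0569/0.0311 = 1.8296.
h_ss = 1.8296² = 3.3474 m. (Since h₀ = 5.54 m > h_ss, the level will fall toward this value.)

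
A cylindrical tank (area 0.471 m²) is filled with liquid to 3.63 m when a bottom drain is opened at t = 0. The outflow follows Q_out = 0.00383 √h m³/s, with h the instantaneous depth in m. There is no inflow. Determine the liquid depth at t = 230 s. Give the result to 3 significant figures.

0.941 m

With no inflow, A dh/dt = −0.00383 √h.
∫ h^(−1/2) dh = −(0.00383/A) ∫ dt, giving 2√h = 2√h₀ − (0.00383/A) t.
√h = √3.63 − 0.00383·230/(2·0.471) = 1.9053 − 0.93514 = 0.97012.
h = 0.97012² = 0.94113 m.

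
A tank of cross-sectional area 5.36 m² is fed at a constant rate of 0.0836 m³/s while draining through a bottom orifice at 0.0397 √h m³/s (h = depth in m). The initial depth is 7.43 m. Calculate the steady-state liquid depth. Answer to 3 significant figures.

Level balance: A dh/dt = 0.0836 − 0.0397 √h. Setting dh/dt = 0:
Q_in = 0.0397 √h_ss ⇒ √h_ss = 0.0836/0.0397 = 2.1058.
h_ss = 2.1058² = 4.4344 m. (Since h₀ = 7.43 m > h_ss, the level will fall toward this value.)

4.43 m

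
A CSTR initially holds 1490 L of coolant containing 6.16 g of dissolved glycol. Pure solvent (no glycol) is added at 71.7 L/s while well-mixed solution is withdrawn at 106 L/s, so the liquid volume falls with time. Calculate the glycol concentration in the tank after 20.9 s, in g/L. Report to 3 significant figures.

0.00105 g/L

Let m(t) be the amount of glycol. Volume: V(t) = V₀ + (Q_in − Q_out) t = 1490 − 34.300 t; V(20.9) = 773.13 L.
No glycol enters, so dm/dt = −Q_out · (m/V).
dm/m = −Q_out dt/(V₀ − 34.300 t); integrating gives ln(m/m₀) = −(Q_out/(Q_in−Q_out)) ln(V/V₀).
m = m₀ (V₀/V)^(Q_out/(Q_in−Q_out)) = 6.16 × (1490/773.13)^(-3.0904) = 0.81101 g.
C = m/V = 0.81101/773.13 = 0.0010490 g/L.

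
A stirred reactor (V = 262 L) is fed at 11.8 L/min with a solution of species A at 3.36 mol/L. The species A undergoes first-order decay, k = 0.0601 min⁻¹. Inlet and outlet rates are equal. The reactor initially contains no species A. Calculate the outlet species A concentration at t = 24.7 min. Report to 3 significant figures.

1.33 mol/L

Species balance: V dC/dt = Q C_in − Q C − k V C.
dC/dt = (Q/V) C_in − (Q/V + k) C; effective rate a = Q/V + k = 0.045038 + 0.0601 = 0.10514 min⁻¹.
C_ss = Q C_in/(Q + kV) = 1.4393 mol/L; C(t) = C_ss + (C₀ − C_ss) e^(−a t).
C(24.7) = 1.4393 + (-1.4393)·e^(−0.10514·24.7) = 1.4393 + (-1.4393)·0.074503 = 1.3321 mol/L.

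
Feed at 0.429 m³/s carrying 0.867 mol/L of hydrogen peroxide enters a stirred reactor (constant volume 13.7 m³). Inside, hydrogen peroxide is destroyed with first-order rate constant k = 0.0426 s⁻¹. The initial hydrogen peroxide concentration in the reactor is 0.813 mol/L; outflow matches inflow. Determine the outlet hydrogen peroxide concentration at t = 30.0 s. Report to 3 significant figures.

0.416 mol/L

Species balance: V dC/dt = Q C_in − Q C − k V C.
This is linear with rate a = Q/V + k = 0.073914 s⁻¹.
C_ss = Q C_in/(Q + kV) = 0.36731 mol/L; C(t) = C_ss + (C₀ − C_ss) e^(−a t).
C(30.0) = 0.36731 + (0.44569)·e^(−0.073914·30.0) = 0.36731 + (0.44569)·0.10889 = 0.41584 mol/L.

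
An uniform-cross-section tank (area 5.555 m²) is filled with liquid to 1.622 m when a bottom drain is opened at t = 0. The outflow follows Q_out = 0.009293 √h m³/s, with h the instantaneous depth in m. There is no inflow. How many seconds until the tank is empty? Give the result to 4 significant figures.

1523 s

With no inflow, A dh/dt = −0.009293 √h.
This is separable: 2 d(√h)/dt = −0.009293/A, so √h = √h₀ − (0.009293/(2A)) t.
Set h = 0: 2√h₀ = (0.009293/A) t_empty ⇒ t_empty = 2A√h₀/0.009293.
t_empty = 2·5.555·√1.622/0.009293 = 11.1100·1.27358/0.009293 = 1522.59 s.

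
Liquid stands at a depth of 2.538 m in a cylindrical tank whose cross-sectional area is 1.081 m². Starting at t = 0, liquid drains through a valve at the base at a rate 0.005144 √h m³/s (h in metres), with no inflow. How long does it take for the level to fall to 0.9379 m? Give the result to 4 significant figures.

With no inflow, A dh/dt = −0.005144 √h.
∫ h^(−1/2) dh = −(0.005144/A) ∫ dt, giving 2√h = 2√h₀ − (0.005144/A) t.
t = 2A(√h₀ − √h)/0.005144 = 2·1.081·(√2.538 − √0.9379)/0.005144
  = 2.16200 × (1.59311 − 0.968452) / 0.005144 = 262.541 s.

262.5 s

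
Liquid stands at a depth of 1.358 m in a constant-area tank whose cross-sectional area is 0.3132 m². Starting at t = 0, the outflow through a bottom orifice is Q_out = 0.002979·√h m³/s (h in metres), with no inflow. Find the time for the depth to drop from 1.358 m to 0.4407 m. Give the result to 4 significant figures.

105.4 s

A dh/dt = −Q_out = −0.002979 √h.
∫ h^(−1/2) dh = −(0.002979/A) ∫ dt, giving 2√h = 2√h₀ − (0.002979/A) t.
t = 2A(√h₀ − √h)/0.002979 = 2·0.3132·(√1.358 − √0.4407)/0.002979
  = 0.626400 × (1.16533 − 0.663852) / 0.002979 = 105.447 s.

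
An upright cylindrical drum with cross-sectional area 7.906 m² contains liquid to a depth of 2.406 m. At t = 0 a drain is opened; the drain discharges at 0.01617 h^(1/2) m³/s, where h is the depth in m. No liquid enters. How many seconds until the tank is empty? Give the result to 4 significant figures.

With no inflow, A dh/dt = −0.01617 √h.
This is separable: 2 d(√h)/dt = −0.01617/A, so √h = √h₀ − (0.01617/(2A)) t.
Set h = 0: 2√h₀ = (0.01617/A) t_empty ⇒ t_empty = 2A√h₀/0.01617.
t_empty = 2·7.906·√2.406/0.01617 = 15.8120·1.55113/0.01617 = 1516.79 s.

1517 s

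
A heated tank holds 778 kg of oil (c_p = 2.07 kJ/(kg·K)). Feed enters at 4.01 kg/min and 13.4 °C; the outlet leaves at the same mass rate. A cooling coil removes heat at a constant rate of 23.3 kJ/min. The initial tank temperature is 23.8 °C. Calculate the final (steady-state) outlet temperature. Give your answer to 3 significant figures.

Heat balance on the well-mixed liquid: M c_p dT/dt = ṁ c_p (T_in − T) − 23.3.
At steady state dT/dt = 0 ⇒ T_ss = T_in − Q̇/(ṁ c_p) = 13.4 − 23.3/(4.01·2.07) = 10.593 °C.

10.6 °C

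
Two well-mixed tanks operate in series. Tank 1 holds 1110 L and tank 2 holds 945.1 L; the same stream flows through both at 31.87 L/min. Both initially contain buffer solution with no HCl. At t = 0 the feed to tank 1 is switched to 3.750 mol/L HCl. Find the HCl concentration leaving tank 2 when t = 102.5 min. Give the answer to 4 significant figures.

Time constants: τᵢ = Vᵢ/Q for each well-mixed tank.
τ₁ = 1110/31.87 = 34.8290 min; τ₂ = 945.1/31.87 = 29.6548 min.
Solving the cascade with C₁(0)=C₂(0)=0 gives C₂(t) = C_in[1 − (τ₁ e^(−t/τ₁) − τ₂ e^(−t/τ₂))/(τ₁ − τ₂)].
At t = 102.5: e^(−t/τ₁) = 0.0527100, e^(−t/τ₂) = 0.0315421.
C₂ = 3.750·[1 − (34.8290·0.0527100 − 29.6548·0.0315421)/(5.17414)] = 3.750·0.825969 = 3.09738 mol/L.

3.097 mol/L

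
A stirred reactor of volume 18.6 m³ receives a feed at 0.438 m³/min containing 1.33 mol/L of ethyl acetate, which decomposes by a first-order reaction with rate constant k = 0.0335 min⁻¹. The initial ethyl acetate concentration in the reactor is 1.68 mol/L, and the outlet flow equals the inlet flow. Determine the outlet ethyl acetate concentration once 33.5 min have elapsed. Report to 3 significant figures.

Species balance: V dC/dt = Q C_in − Q C − k V C.
dC/dt = (Q/V) C_in − (Q/V + k) C; effective rate a = Q/V + k = 0.023548 + 0.0335 = 0.057048 min⁻¹.
C_ss = Q C_in/(Q + kV) = 0.54900 mol/L; C(t) = C_ss + (C₀ − C_ss) e^(−a t).
C(33.5) = 0.54900 + (1.1310)·e^(−0.057048·33.5) = 0.54900 + (1.1310)·0.14791 = 0.71629 mol/L.

0.716 mol/L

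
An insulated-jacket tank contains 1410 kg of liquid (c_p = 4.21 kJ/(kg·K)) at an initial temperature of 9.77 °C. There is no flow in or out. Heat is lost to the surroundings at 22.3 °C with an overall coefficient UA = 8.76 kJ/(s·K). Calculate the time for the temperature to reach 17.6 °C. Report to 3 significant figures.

664 s

Lumped-capacitance energy balance: M c_p dT/dt = UA(T_amb − T).
τ = M c_p/UA = 677.64 s; T_ss = T_amb = 22.300 °C.
T(t) = T_ss + (T₀ − T_ss)e^(−t/τ); set T = 17.6:
t = −τ ln[(T − T_ss)/(T₀ − T_ss)] = −677.64 · ln(0.37510) = 664.47 s.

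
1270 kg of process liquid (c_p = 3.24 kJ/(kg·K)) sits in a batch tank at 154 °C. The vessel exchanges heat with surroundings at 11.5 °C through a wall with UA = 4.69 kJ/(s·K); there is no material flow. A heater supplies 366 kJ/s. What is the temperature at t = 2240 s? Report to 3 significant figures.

94.6 °C

Unsteady energy balance on the tank contents: M c_p dT/dt = −UA(T − T_amb) + Q̇.
dT/dt = (T_ss − T)/τ with T_ss = T_amb + Q̇/UA = 11.5 + 366/4.69 = 89.538 °C, τ = M c_p/UA = 1270·3.24/4.69 = 877.36 s.
Solution: T(t) = T_ss + (T₀ − T_ss) e^(−t/τ).
T(2240) = 89.538 + (64.462)·0.077838 = 94.556 °C.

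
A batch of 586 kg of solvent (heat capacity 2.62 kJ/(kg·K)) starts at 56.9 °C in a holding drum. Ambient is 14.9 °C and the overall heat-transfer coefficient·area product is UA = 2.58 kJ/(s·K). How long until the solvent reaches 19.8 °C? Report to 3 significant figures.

1280 s

M c_p dT/dt = −UA(T − T_amb).
τ = M c_p/UA = 595.09 s; T_ss = T_amb = 14.900 °C.
T(t) = T_ss + (T₀ − T_ss)e^(−t/τ); set T = 19.8:
t = −τ ln[(T − T_ss)/(T₀ − T_ss)] = −595.09 · ln(0.11667) = 1278.5 s.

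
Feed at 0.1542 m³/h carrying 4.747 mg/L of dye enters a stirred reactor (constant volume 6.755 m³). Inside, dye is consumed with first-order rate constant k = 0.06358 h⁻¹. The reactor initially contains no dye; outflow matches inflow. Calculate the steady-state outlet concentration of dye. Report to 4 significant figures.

1.254 mg/L

Species balance: V dC/dt = Q C_in − Q C − k V C.
At steady state: 0 = Q C_in − (Q + kV) C_ss, so C_ss = Q C_in/(Q + kV).
C_ss = 0.1542·4.747/(0.1542 + 0.06358·6.755) = 0.731987/0.583683 = 1.25408 mg/L.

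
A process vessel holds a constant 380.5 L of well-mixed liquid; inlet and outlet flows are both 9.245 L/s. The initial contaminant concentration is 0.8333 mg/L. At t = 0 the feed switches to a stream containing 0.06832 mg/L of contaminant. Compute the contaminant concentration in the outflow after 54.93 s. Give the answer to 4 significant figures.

0.2697 mg/L

Species balance on the tank: V dC/dt = Q(C_in − C).
So dC/dt = (C_in − C)/τ with τ = V/Q = 380.5/9.245 = 41.1574 s.
Solution: C(t) = C_in + (C₀ − C_in) e^(−t/τ).
C(54.93) = 0.06832 + (0.8333 − 0.06832)·e^(−54.93/41.1574) = 0.06832 + (0.764980)·0.263255 = 0.269705 mg/L.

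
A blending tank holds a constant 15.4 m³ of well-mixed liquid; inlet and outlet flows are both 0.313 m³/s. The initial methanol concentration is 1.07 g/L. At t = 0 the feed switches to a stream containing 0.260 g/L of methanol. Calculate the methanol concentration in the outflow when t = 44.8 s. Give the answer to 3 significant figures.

0.586 g/L

Unsteady species balance (constant V, well mixed): V dC/dt = Q(C_in − C).
So dC/dt = (C_in − C)/τ with τ = V/Q = 15.4/0.313 = 49.201 s.
This is linear first-order; C(t) = C_in + (C₀ − C_in) e^(−t/τ).
C(44.8) = 0.260 + (1.07 − 0.260)·e^(−44.8/49.201) = 0.260 + (0.81000)·0.40230 = 0.58587 g/L.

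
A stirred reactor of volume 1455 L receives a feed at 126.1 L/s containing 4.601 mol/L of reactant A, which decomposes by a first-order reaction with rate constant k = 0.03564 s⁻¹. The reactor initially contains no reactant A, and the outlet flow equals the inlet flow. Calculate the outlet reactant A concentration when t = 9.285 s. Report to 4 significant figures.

Species balance: V dC/dt = Q C_in − Q C − k V C.
This is linear with rate a = Q/V + k = 0.122307 s⁻¹.
C_ss = Q C_in/(Q + kV) = 3.26027 mol/L; C(t) = C_ss + (C₀ − C_ss) e^(−a t).
C(9.285) = 3.26027 + (-3.26027)·e^(−0.122307·9.285) = 3.26027 + (-3.26027)·0.321224 = 2.21300 mol/L.

2.213 mol/L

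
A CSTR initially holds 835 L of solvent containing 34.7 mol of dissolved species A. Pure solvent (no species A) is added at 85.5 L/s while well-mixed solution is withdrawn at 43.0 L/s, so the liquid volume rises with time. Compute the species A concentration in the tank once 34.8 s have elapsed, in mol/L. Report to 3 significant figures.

0.00535 mol/L

Total volume: dV/dt = Q_in − Q_out = 42.500 L/s, so V(t) = 835 + 42.500 t and V(34.8) = 2314.0 L.
Species balance (pure solvent in): dm/dt = −Q_out · m/V(t).
Separate: dm/m = −Q_out dt/V(t) ⇒ ln(m/m₀) = −(Q_out/(Q_in−Q_out)) ln(V/V₀).
m = m₀ (V₀/V)^(Q_out/(Q_in−Q_out)) = 34.7 × (835/2314.0)^(1.0118) = 12.372 mol.
C = m/V = 12.372/2314.0 = 0.0053466 mol/L.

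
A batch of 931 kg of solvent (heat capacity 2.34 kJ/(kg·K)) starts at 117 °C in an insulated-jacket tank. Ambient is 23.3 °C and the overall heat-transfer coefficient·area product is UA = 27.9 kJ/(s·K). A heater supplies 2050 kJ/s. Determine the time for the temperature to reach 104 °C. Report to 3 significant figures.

80.4 s

Unsteady energy balance on the tank contents: M c_p dT/dt = −UA(T − T_amb) + Q̇.
τ = M c_p/UA = 78.084 s; T_ss = T_amb + Q̇/UA = 23.3 + 2050/27.9 = 96.777 °C.
T(t) = T_ss + (T₀ − T_ss)e^(−t/τ); set T = 104:
t = −τ ln[(T − T_ss)/(T₀ − T_ss)] = −78.084 · ln(0.35718) = 80.389 s.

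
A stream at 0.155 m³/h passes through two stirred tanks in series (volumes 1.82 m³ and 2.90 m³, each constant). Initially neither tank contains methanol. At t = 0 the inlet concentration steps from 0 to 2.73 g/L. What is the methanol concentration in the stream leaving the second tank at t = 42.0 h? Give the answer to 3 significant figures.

Each tank obeys Vᵢ dCᵢ/dt = Q(Cᵢ₋₁ − Cᵢ), so τᵢ = Vᵢ/Q.
τ₁ = 1.82/0.155 = 11.742 h; τ₂ = 2.90/0.155 = 18.710 h.
Solving the cascade with C₁(0)=C₂(0)=0 gives C₂(t) = C_in[1 − (τ₁ e^(−t/τ₁) − τ₂ e^(−t/τ₂))/(τ₁ − τ₂)].
At t = 42.0: e^(−t/τ₁) = 0.027962, e^(−t/τ₂) = 0.10595.
C₂ = 2.73·[1 − (11.742·0.027962 − 18.710·0.10595)/(-6.9677)] = 2.73·0.76264 = 2.0820 g/L.

2.08 g/L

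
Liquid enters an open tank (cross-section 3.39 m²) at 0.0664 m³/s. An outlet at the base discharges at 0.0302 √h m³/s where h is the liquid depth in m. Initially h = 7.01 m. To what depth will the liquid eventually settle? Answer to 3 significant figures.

A dh/dt = Q_in − 0.0302 √h. Steady state requires inflow = outflow:
Q_in = 0.0302 √h_ss ⇒ √h_ss = 0.0664/0.0302 = 2.1987.
h_ss = 2.1987² = 4.8342 m. (Since h₀ = 7.01 m > h_ss, the level will fall toward this value.)

4.83 m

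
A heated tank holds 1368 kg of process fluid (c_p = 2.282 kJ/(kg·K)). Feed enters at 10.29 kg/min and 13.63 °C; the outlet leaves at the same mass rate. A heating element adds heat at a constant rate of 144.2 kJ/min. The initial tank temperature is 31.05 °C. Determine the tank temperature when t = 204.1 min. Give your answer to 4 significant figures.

22.20 °C

M c_p dT/dt = ṁ c_p (T_in − T) + Q̇.
Rearrange: dT/dt = (T_ss − T)/τ with τ = M/ṁ = 132.945 min and T_ss = T_in + Q̇/(ṁ c_p) = 19.7709 °C.
This is linear first-order; T(t) = T_ss + (T₀ − T_ss) e^(−t/τ).
T(204.1) = 19.7709 + (11.2791)·e^(−204.1/132.945) = 19.7709 + (11.2791)·0.215407 = 22.2005 °C.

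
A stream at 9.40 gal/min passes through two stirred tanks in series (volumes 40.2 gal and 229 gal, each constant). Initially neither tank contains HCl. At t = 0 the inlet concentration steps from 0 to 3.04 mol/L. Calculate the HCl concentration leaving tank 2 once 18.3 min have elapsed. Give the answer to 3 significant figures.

1.31 mol/L

Species balance on tank i: dCᵢ/dt = (Cᵢ₋₁ − Cᵢ)/τᵢ with τᵢ = Vᵢ/Q.
τ₁ = 40.2/9.40 = 4.2766 min; τ₂ = 229/9.40 = 24.362 min.
Solving the cascade with C₁(0)=C₂(0)=0 gives C₂(t) = C_in[1 − (τ₁ e^(−t/τ₁) − τ₂ e^(−t/τ₂))/(τ₁ − τ₂)].
At t = 18.3: e^(−t/τ₁) = 0.013855, e^(−t/τ₂) = 0.47181.
C₂ = 3.04·[1 − (4.2766·0.013855 − 24.362·0.47181)/(-20.085)] = 3.04·0.43068 = 1.3093 mol/L.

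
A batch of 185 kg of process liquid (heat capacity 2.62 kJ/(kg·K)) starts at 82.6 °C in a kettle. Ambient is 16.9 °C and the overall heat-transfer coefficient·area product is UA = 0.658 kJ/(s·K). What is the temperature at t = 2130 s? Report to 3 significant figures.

20.5 °C

Unsteady energy balance on the tank contents: M c_p dT/dt = −UA(T − T_amb).
dT/dt = (T_ss − T)/τ with T_ss = T_amb = 16.900 °C, τ = M c_p/UA = 185·2.62/0.658 = 736.63 s.
Solution: T(t) = T_ss + (T₀ − T_ss) e^(−t/τ).
T(2130) = 16.900 + (65.700)·0.055489 = 20.546 °C.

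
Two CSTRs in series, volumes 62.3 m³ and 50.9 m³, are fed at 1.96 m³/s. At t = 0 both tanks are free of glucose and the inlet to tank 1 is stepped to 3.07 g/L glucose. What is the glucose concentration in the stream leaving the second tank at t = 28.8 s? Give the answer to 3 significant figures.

0.812 g/L

Time constants: τᵢ = Vᵢ/Q for each well-mixed tank.
τ₁ = 62.3/1.96 = 31.786 s; τ₂ = 50.9/1.96 = 25.969 s.
Solving the cascade with C₁(0)=C₂(0)=0 gives C₂(t) = C_in[1 − (τ₁ e^(−t/τ₁) − τ₂ e^(−t/τ₂))/(τ₁ − τ₂)].
At t = 28.8: e^(−t/τ₁) = 0.40411, e^(−t/τ₂) = 0.32989.
C₂ = 3.07·[1 − (31.786·0.40411 − 25.969·0.32989)/(5.8163)] = 3.07·0.26450 = 0.81201 g/L.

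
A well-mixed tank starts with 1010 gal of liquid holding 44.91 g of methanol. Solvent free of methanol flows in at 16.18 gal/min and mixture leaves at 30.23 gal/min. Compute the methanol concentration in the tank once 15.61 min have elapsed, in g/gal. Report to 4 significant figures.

0.03354 g/gal

Total volume: dV/dt = Q_in − Q_out = -14.0500 gal/min, so V(t) = 1010 − 14.0500 t and V(15.61) = 790.679 gal.
No methanol enters, so dm/dt = −Q_out · (m/V).
dm/m = −Q_out dt/(V₀ − 14.0500 t); integrating gives ln(m/m₀) = −(Q_out/(Q_in−Q_out)) ln(V/V₀).
m = m₀ (V₀/V)^(Q_out/(Q_in−Q_out)) = 44.91 × (1010/790.679)^(-2.15160) = 26.5206 g.
C = m/V = 26.5206/790.679 = 0.0335415 g/gal.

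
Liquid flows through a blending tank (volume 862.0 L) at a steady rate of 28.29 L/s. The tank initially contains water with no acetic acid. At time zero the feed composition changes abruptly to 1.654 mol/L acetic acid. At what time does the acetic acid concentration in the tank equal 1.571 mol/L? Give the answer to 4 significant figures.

Species balance: V dC/dt = Q(C_in − C) ⇒ τ = V/Q = 30.4701 s.
C(t) = C_in + (C₀ − C_in) e^(−t/τ). Set C = 1.571 and solve for t:
e^(−t/τ) = (C − C_in)/(C₀ − C_in) = (1.571 − 1.654)/(0 − 1.654) = 0.0501814
t = −τ ln(…) = 30.4701 × 2.99211 = 91.1700 s.

91.17 s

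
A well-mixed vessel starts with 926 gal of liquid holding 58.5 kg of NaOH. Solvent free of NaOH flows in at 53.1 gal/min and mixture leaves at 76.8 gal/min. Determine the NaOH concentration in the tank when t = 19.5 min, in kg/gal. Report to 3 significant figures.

0.0134 kg/gal

Let m(t) be the amount of NaOH. Volume: V(t) = V₀ + (Q_in − Q_out) t = 926 − 23.700 t; V(19.5) = 463.85 gal.
Solute balance: dm/dt = 0 − Q_out C = −Q_out m/V(t).
dm/m = −Q_out dt/(V₀ − 23.700 t); integrating gives ln(m/m₀) = −(Q_out/(Q_in−Q_out)) ln(V/V₀).
m = m₀ (V₀/V)^(Q_out/(Q_in−Q_out)) = 58.5 × (926/463.85)^(-3.2405) = 6.2266 kg.
C = m/V = 6.2266/463.85 = 0.013424 kg/gal.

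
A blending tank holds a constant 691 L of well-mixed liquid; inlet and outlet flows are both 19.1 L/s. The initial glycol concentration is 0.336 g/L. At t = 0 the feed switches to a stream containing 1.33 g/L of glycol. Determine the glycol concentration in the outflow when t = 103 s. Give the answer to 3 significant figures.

Mass balance on the solute (V constant): V dC/dt = Q(C_in − C).
Time constant τ = V/Q = 691/19.1 = 36.178 s.
Solution: C(t) = C_in + (C₀ − C_in) e^(−t/τ).
C(103) = 1.33 + (0.336 − 1.33)·e^(−103/36.178) = 1.33 + (-0.99400)·0.058016 = 1.2723 g/L.

1.27 g/L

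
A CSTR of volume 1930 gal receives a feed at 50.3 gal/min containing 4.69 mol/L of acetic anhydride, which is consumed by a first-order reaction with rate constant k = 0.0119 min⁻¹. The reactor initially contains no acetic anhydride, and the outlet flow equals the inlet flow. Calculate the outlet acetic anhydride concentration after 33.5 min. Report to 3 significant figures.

Accumulation = in − out − consumed: V dC/dt = Q C_in − Q C − k V C.
This is linear with rate a = Q/V + k = 0.037962 min⁻¹.
C_ss = Q C_in/(Q + kV) = 3.2198 mol/L; C(t) = C_ss + (C₀ − C_ss) e^(−a t).
C(33.5) = 3.2198 + (-3.2198)·e^(−0.037962·33.5) = 3.2198 + (-3.2198)·0.28035 = 2.3172 mol/L.

2.32 mol/L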